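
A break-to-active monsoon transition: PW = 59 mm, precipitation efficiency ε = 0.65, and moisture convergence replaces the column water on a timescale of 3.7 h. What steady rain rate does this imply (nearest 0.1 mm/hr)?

R ≈ 10.4 mm/hr

Each overturning extracts ε × PW = 0.65 × 59 = 38.35 mm.
Rate = ε·PW / τ = 38.35 / 3.7 h = 10.4 mm/hr.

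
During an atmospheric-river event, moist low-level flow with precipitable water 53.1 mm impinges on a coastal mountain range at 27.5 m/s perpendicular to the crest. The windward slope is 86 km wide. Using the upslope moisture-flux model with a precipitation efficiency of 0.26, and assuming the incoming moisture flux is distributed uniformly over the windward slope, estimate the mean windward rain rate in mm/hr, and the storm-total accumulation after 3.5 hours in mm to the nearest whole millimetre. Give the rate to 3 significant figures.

Incoming column moisture flux per unit ridge length: F = V × PW = 27.5 × 53.1 = 1460.25 mm·m/s.
Spread over the 86 km slope with efficiency ε = 0.26: R = ε·F/W = 0.26 × 1460.25 / 86000 m = 4.415e-03 mm/s.
R = 4.415e-03 × 3600 = 15.9 mm/hr.
Over 3.5 h: total = 15.9 × 3.5 = 55.65 ≈ 56 mm.

R ≈ 15.9 mm/hr; total ≈ 56 mm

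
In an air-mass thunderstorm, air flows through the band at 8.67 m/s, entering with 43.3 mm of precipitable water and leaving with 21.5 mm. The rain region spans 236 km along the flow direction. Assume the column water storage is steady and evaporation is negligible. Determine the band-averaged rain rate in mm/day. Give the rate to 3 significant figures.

R ≈ 69.2 mm/day

Column moisture flux per unit crosswind length is F = V × PW.
Inflow: F_in = 8.67 × 43.3 = 375.411 mm·m/s
Outflow: F_out = 8.67 × 21.5 = 186.405 mm·m/s
Steady-state rate R = (F_in − F_out)/L = (375.411 − 186.405) / 236000 m = 8.009e-04 mm/s.
R = 8.009e-04 × 3600 × 24 = 69.2 mm/day.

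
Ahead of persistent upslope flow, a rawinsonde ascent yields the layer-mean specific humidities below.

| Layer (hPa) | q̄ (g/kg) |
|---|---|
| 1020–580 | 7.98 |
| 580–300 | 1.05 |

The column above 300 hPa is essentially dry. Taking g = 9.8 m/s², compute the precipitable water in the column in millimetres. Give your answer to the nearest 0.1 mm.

Precipitable water is the column-integrated vapour mass per unit area: PW = (1/g) Σ q̄ Δp, with q in kg/kg and Δp in Pa (1 kg/m² of water = 1 mm).
Layer 1020–580 hPa: Δp = 440 hPa = 44000 Pa, q̄ = 0.00798 kg/kg → 0.00798 × 44000 / 9.8 = 35.83 mm
Layer 580–300 hPa: Δp = 280 hPa = 28000 Pa, q̄ = 0.00105 kg/kg → 0.00105 × 28000 / 9.8 = 3.00 mm
PW = 35.83 + 3.00 = 38.83 ≈ 38.8 mm.

PW ≈ 38.8 mm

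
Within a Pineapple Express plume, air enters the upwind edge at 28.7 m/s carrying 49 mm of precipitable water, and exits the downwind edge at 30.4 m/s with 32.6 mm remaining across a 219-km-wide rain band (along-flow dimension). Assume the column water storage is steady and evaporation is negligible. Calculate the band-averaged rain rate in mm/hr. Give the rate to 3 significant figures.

R ≈ 6.83 mm/hr

Column moisture flux per unit crosswind length is F = V × PW.
Inflow: F_in = 28.7 × 49 = 1406.3 mm·m/s
Outflow: F_out = 30.4 × 32.6 = 991.04 mm·m/s
Steady-state rate R = (F_in − F_out)/L = (1406.3 − 991.04) / 219000 m = 1.896e-03 mm/s.
R = 1.896e-03 × 3600 = 6.83 mm/hr.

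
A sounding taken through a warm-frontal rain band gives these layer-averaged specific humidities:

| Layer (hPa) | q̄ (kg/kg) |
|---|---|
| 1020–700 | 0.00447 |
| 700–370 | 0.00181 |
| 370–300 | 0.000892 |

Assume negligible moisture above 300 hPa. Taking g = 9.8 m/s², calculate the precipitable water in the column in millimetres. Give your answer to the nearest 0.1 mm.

Precipitable water is the column-integrated vapour mass per unit area: PW = (1/g) Σ q̄ Δp, with q in kg/kg and Δp in Pa (1 kg/m² of water = 1 mm).
Layer 1020–700 hPa: Δp = 320 hPa = 32000 Pa, q̄ = 0.00447 kg/kg → 0.00447 × 32000 / 9.8 = 14.60 mm
Layer 700–370 hPa: Δp = 330 hPa = 33000 Pa, q̄ = 0.00181 kg/kg → 0.00181 × 33000 / 9.8 = 6.09 mm
Layer 370–300 hPa: Δp = 70 hPa = 7000 Pa, q̄ = 0.000892 kg/kg → 0.000892 × 7000 / 9.8 = 0.64 mm
PW = 14.60 + 6.09 + 0.64 = 21.33 ≈ 21.3 mm.

PW ≈ 21.3 mm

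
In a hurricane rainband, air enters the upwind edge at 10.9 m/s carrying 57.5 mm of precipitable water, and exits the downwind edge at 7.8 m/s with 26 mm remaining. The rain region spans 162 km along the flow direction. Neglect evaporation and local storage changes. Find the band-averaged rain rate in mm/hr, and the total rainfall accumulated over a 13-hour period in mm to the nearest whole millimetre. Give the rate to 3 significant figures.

Column moisture flux per unit crosswind length is F = V × PW.
Inflow: F_in = 10.9 × 57.5 = 626.75 mm·m/s
Outflow: F_out = 7.8 × 26 = 202.8 mm·m/s
Steady-state rate R = (F_in − F_out)/L = (626.75 − 202.8) / 162000 m = 2.617e-03 mm/s.
R = 2.617e-03 × 3600 = 9.42 mm/hr.
Over 13 h: total = 9.42 × 13 = 122.46 ≈ 122 mm.

R ≈ 9.42 mm/hr; total ≈ 122 mm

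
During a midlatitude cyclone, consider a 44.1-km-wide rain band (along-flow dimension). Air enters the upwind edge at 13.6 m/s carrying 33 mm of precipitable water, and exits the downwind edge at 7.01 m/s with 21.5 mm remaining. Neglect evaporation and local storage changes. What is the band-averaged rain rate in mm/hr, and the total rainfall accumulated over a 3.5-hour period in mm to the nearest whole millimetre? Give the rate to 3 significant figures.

R ≈ 24.3 mm/hr; total ≈ 85 mm

Column moisture flux per unit crosswind length is F = V × PW.
Inflow: F_in = 13.6 × 33 = 448.8 mm·m/s
Outflow: F_out = 7.01 × 21.5 = 150.715 mm·m/s
Steady-state rate R = (F_in − F_out)/L = (448.8 − 150.715) / 44100 m = 6.759e-03 mm/s.
R = 6.759e-03 × 3600 = 24.3 mm/hr.
Over 3.5 h: total = 24.3 × 3.5 = 85.05 ≈ 85 mm.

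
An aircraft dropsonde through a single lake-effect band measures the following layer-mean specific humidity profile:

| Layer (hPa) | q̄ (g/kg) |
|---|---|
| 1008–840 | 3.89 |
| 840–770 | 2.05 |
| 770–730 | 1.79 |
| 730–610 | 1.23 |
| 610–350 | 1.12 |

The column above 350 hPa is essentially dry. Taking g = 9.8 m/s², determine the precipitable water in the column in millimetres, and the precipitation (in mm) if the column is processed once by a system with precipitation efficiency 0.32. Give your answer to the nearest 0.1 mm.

Precipitable water is the column-integrated vapour mass per unit area: PW = (1/g) Σ q̄ Δp, with q in kg/kg and Δp in Pa (1 kg/m² of water = 1 mm).
Layer 1008–840 hPa: Δp = 168 hPa = 16800 Pa, q̄ = 0.00389 kg/kg → 0.00389 × 16800 / 9.8 = 6.67 mm
Layer 840–770 hPa: Δp = 70 hPa = 7000 Pa, q̄ = 0.00205 kg/kg → 0.00205 × 7000 / 9.8 = 1.46 mm
Layer 770–730 hPa: Δp = 40 hPa = 4000 Pa, q̄ = 0.00179 kg/kg → 0.00179 × 4000 / 9.8 = 0.73 mm
Layer 730–610 hPa: Δp = 120 hPa = 12000 Pa, q̄ = 0.00123 kg/kg → 0.00123 × 12000 / 9.8 = 1.51 mm
Layer 610–350 hPa: Δp = 260 hPa = 26000 Pa, q̄ = 0.00112 kg/kg → 0.00112 × 26000 / 9.8 = 2.97 mm
PW = 6.67 + 1.46 + 0.73 + 1.51 + 2.97 = 13.34 ≈ 13.3 mm.
Precipitation = ε × PW = 0.32 × 13.3 = 4.3 mm.

PW ≈ 13.3 mm; precipitation ≈ 4.3 mm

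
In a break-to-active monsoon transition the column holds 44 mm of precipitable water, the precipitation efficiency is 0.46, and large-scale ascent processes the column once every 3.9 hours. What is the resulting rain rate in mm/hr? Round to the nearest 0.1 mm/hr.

R ≈ 5.2 mm/hr

Each overturning extracts ε × PW = 0.46 × 44 = 20.24 mm.
Rate = ε·PW / τ = 20.24 / 3.9 h = 5.2 mm/hr.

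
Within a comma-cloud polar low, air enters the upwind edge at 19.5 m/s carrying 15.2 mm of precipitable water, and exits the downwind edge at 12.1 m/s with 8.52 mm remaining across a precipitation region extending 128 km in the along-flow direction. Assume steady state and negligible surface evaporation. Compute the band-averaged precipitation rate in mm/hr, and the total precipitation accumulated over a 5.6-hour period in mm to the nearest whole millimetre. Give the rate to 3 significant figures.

R ≈ 5.44 mm/hr; total ≈ 30 mm

Column moisture flux per unit crosswind length is F = V × PW.
Inflow: F_in = 19.5 × 15.2 = 296.4 mm·m/s
Outflow: F_out = 12.1 × 8.52 = 103.092 mm·m/s
Steady-state rate R = (F_in − F_out)/L = (296.4 − 103.092) / 128000 m = 1.510e-03 mm/s.
R = 1.510e-03 × 3600 = 5.44 mm/hr.
Over 5.6 h: total = 5.44 × 5.6 = 30.464 ≈ 30 mm.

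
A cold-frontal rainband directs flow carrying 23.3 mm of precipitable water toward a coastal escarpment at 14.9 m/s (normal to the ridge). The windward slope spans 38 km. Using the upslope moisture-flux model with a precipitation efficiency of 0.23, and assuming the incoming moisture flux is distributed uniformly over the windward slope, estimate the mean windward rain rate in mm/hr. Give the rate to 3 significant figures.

R ≈ 7.56 mm/hr

Incoming column moisture flux per unit ridge length: F = V × PW = 14.9 × 23.3 = 347.17 mm·m/s.
Spread over the 38 km slope with efficiency ε = 0.23: R = ε·F/W = 0.23 × 347.17 / 38000 m = 2.101e-03 mm/s.
R = 2.101e-03 × 3600 = 7.56 mm/hr.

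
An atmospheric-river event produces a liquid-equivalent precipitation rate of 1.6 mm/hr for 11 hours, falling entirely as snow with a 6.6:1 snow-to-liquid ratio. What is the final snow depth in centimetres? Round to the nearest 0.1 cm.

Liquid-equivalent depth = 1.6 × 11 = 17.6 mm.
Snow depth = 17.6 mm × 6.6 = 116.16 mm = 11.6 cm.

snow depth ≈ 11.6 cm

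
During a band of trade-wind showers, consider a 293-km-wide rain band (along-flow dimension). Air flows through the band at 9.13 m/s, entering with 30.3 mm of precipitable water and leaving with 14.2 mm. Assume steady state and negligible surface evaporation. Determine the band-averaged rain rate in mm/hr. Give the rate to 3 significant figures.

Column moisture flux per unit crosswind length is F = V × PW.
Inflow: F_in = 9.13 × 30.3 = 276.639 mm·m/s
Outflow: F_out = 9.13 × 14.2 = 129.646 mm·m/s
Steady-state rate R = (F_in − F_out)/L = (276.639 − 129.646) / 293000 m = 5.017e-04 mm/s.
R = 5.017e-04 × 3600 = 1.81 mm/hr.

R ≈ 1.81 mm/hr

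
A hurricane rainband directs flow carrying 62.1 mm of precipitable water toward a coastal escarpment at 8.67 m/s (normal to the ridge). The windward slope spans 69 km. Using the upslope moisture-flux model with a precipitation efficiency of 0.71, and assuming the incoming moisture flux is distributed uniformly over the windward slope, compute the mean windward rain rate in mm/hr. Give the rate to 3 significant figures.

Incoming column moisture flux per unit ridge length: F = V × PW = 8.67 × 62.1 = 538.407 mm·m/s.
Spread over the 69 km slope with efficiency ε = 0.71: R = ε·F/W = 0.71 × 538.407 / 69000 m = 5.540e-03 mm/s.
R = 5.540e-03 × 3600 = 19.9 mm/hr.

R ≈ 19.9 mm/hr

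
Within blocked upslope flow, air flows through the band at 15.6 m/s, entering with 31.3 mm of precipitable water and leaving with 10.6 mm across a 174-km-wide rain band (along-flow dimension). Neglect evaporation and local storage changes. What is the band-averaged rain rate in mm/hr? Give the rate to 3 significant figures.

Column moisture flux per unit crosswind length is F = V × PW.
Inflow: F_in = 15.6 × 31.3 = 488.28 mm·m/s
Outflow: F_out = 15.6 × 10.6 = 165.36 mm·m/s
Steady-state rate R = (F_in − F_out)/L = (488.28 − 165.36) / 174000 m = 1.856e-03 mm/s.
R = 1.856e-03 × 3600 = 6.68 mm/hr.

R ≈ 6.68 mm/hr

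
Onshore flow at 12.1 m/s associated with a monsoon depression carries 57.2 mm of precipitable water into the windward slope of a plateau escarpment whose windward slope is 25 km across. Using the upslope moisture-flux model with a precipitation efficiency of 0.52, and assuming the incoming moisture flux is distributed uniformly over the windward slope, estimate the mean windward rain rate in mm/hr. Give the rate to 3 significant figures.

Incoming column moisture flux per unit ridge length: F = V × PW = 12.1 × 57.2 = 692.12 mm·m/s.
Spread over the 25 km slope with efficiency ε = 0.52: R = ε·F/W = 0.52 × 692.12 / 25000 m = 1.440e-02 mm/s.
R = 1.440e-02 × 3600 = 51.8 mm/hr.

R ≈ 51.8 mm/hr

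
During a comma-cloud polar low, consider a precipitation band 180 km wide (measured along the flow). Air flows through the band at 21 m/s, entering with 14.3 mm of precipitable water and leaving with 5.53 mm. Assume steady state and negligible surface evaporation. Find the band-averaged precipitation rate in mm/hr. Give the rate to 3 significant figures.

R ≈ 3.68 mm/hr

Column moisture flux per unit crosswind length is F = V × PW.
Inflow: F_in = 21 × 14.3 = 300.3 mm·m/s
Outflow: F_out = 21 × 5.53 = 116.13 mm·m/s
Steady-state rate R = (F_in − F_out)/L = (300.3 − 116.13) / 180000 m = 1.023e-03 mm/s.
R = 1.023e-03 × 3600 = 3.68 mm/hr.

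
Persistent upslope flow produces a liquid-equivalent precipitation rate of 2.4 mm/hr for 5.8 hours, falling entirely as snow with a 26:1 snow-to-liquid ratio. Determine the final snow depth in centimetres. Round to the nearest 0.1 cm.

Liquid-equivalent depth = 2.4 × 5.8 = 13.92 mm.
Snow depth = 13.92 mm × 26 = 361.92 mm = 36.2 cm.

snow depth ≈ 36.2 cm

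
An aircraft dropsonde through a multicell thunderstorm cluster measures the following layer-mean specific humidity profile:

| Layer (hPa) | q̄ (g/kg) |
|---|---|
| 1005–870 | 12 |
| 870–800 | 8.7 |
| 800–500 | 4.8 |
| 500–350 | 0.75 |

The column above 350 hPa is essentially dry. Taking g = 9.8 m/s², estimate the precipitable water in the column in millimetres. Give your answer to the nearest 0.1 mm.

PW ≈ 38.6 mm

Precipitable water is the column-integrated vapour mass per unit area: PW = (1/g) Σ q̄ Δp, with q in kg/kg and Δp in Pa (1 kg/m² of water = 1 mm).
Layer 1005–870 hPa: Δp = 135 hPa = 13500 Pa, q̄ = 0.012 kg/kg → 0.012 × 13500 / 9.8 = 16.53 mm
Layer 870–800 hPa: Δp = 70 hPa = 7000 Pa, q̄ = 0.0087 kg/kg → 0.0087 × 7000 / 9.8 = 6.21 mm
Layer 800–500 hPa: Δp = 300 hPa = 30000 Pa, q̄ = 0.0048 kg/kg → 0.0048 × 30000 / 9.8 = 14.69 mm
Layer 500–350 hPa: Δp = 150 hPa = 15000 Pa, q̄ = 0.00075 kg/kg → 0.00075 × 15000 / 9.8 = 1.15 mm
PW = 16.53 + 6.21 + 14.69 + 1.15 = 38.58 ≈ 38.6 mm.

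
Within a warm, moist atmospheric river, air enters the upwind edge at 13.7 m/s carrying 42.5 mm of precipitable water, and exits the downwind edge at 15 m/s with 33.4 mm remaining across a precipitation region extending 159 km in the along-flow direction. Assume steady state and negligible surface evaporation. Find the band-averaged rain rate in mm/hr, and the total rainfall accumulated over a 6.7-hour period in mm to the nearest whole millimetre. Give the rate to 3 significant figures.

Column moisture flux per unit crosswind length is F = V × PW.
Inflow: F_in = 13.7 × 42.5 = 582.25 mm·m/s
Outflow: F_out = 15 × 33.4 = 501 mm·m/s
Steady-state rate R = (F_in − F_out)/L = (582.25 − 501) / 159000 m = 5.110e-04 mm/s.
R = 5.110e-04 × 3600 = 1.84 mm/hr.
Over 6.7 h: total = 1.84 × 6.7 = 12.328 ≈ 12 mm.

R ≈ 1.84 mm/hr; total ≈ 12 mm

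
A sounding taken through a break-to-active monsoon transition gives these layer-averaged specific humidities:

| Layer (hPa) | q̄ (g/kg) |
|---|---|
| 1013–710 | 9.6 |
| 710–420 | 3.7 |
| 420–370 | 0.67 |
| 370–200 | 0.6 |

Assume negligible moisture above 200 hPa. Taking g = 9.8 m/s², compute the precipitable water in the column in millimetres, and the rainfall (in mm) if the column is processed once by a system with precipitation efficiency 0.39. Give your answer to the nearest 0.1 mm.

PW ≈ 42.0 mm; rainfall ≈ 16.4 mm

Precipitable water is the column-integrated vapour mass per unit area: PW = (1/g) Σ q̄ Δp, with q in kg/kg and Δp in Pa (1 kg/m² of water = 1 mm).
Layer 1013–710 hPa: Δp = 303 hPa = 30300 Pa, q̄ = 0.0096 kg/kg → 0.0096 × 30300 / 9.8 = 29.68 mm
Layer 710–420 hPa: Δp = 290 hPa = 29000 Pa, q̄ = 0.0037 kg/kg → 0.0037 × 29000 / 9.8 = 10.95 mm
Layer 420–370 hPa: Δp = 50 hPa = 5000 Pa, q̄ = 0.00067 kg/kg → 0.00067 × 5000 / 9.8 = 0.34 mm
Layer 370–200 hPa: Δp = 170 hPa = 17000 Pa, q̄ = 0.0006 kg/kg → 0.0006 × 17000 / 9.8 = 1.04 mm
PW = 29.68 + 10.95 + 0.34 + 1.04 = 42.01 ≈ 42.0 mm.
Rainfall = ε × PW = 0.39 × 42.0 = 16.4 mm.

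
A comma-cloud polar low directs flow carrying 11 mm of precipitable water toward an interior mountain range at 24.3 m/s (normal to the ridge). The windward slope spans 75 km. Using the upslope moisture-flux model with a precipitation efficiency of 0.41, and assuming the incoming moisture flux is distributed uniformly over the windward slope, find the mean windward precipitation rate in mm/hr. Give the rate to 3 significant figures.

Incoming column moisture flux per unit ridge length: F = V × PW = 24.3 × 11 = 267.3 mm·m/s.
Spread over the 75 km slope with efficiency ε = 0.41: R = ε·F/W = 0.41 × 267.3 / 75000 m = 1.461e-03 mm/s.
R = 1.461e-03 × 3600 = 5.26 mm/hr.

R ≈ 5.26 mm/hr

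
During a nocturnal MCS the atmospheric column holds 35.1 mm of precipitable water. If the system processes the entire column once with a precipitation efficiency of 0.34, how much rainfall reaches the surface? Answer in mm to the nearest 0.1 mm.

rainfall ≈ 11.9 mm

Rainfall = ε × PW = 0.34 × 35.1 = 11.9 mm.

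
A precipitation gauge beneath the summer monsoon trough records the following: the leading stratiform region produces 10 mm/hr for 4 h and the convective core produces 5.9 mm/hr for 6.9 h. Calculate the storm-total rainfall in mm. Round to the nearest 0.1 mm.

total ≈ 80.7 mm

Total = Σ Rᵢ Δtᵢ = 10 × 4 + 5.9 × 6.9
      = 40 + 40.71 = 80.7 mm.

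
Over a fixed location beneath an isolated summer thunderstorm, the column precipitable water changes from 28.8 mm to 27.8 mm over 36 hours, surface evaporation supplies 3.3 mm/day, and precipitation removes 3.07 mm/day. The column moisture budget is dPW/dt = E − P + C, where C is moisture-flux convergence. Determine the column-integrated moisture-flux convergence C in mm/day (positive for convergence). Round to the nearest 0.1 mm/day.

dPW/dt = (27.8 − 28.8) mm / (36/24 day) = -0.667 mm/day.
C = dPW/dt − E + P = (-0.667) − 3.3 + 3.07 = -0.9 mm/day.

C ≈ -0.9 mm/day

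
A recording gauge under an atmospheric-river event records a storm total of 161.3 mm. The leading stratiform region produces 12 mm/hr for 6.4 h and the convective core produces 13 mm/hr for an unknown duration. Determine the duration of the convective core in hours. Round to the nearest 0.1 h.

Known phases: 12 × 6.4 = 76.8 mm.
Remaining depth = 161.3 − 76.8 = 84.5 mm.
Duration = 84.5 / 13 = 6.5 h.

duration ≈ 6.5 h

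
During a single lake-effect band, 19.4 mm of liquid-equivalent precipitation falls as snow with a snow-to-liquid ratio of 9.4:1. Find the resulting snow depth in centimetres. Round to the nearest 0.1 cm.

snow depth ≈ 18.2 cm

Snow depth = liquid × ratio = 19.4 mm × 9.4 = 182.36 mm = 18.2 cm.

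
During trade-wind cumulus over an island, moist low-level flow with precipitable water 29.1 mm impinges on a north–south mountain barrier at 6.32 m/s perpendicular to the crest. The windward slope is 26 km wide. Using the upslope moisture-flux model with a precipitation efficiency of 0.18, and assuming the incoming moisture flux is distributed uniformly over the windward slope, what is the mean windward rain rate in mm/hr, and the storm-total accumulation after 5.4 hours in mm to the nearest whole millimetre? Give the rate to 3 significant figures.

Incoming column moisture flux per unit ridge length: F = V × PW = 6.32 × 29.1 = 183.912 mm·m/s.
Spread over the 26 km slope with efficiency ε = 0.18: R = ε·F/W = 0.18 × 183.912 / 26000 m = 1.273e-03 mm/s.
R = 1.273e-03 × 3600 = 4.58 mm/hr.
Over 5.4 h: total = 4.58 × 5.4 = 24.732 ≈ 25 mm.

R ≈ 4.58 mm/hr; total ≈ 25 mm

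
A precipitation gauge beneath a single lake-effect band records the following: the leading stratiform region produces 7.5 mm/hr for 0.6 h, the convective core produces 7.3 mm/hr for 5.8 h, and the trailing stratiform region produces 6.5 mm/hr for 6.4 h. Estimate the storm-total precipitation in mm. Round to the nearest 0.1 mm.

Total = Σ Rᵢ Δtᵢ = 7.5 × 0.6 + 7.3 × 5.8 + 6.5 × 6.4
      = 4.5 + 42.34 + 41.6 = 88.4 mm.

total ≈ 88.4 mm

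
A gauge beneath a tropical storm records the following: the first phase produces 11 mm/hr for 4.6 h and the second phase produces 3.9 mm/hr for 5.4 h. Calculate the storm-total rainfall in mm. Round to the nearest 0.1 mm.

Total = Σ Rᵢ Δtᵢ = 11 × 4.6 + 3.9 × 5.4
      = 50.6 + 21.06 = 71.7 mm.

total ≈ 71.7 mm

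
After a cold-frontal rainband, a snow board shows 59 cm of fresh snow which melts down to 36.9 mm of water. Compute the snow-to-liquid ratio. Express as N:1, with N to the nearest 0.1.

ratio ≈ 16.0

Ratio = snow depth / SWE = 590 mm / 36.9 mm = 16.0, i.e. 16.0:1.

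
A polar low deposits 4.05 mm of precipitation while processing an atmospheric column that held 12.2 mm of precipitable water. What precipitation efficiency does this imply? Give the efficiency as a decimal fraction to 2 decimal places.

ε ≈ 0.33

ε = precipitation / PW = 4.05 / 12.2 = 0.33.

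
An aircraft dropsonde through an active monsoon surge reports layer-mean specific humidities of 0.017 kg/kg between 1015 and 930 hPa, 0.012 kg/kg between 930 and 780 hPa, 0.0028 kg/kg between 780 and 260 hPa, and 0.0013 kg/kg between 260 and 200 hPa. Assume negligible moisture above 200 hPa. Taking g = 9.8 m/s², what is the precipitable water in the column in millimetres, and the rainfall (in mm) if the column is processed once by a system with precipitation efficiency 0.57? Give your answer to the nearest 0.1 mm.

PW ≈ 48.8 mm; rainfall ≈ 27.8 mm

Precipitable water is the column-integrated vapour mass per unit area: PW = (1/g) Σ q̄ Δp, with q in kg/kg and Δp in Pa (1 kg/m² of water = 1 mm).
Layer 1015–930 hPa: Δp = 85 hPa = 8500 Pa, q̄ = 0.017 kg/kg → 0.017 × 8500 / 9.8 = 14.74 mm
Layer 930–780 hPa: Δp = 150 hPa = 15000 Pa, q̄ = 0.012 kg/kg → 0.012 × 15000 / 9.8 = 18.37 mm
Layer 780–260 hPa: Δp = 520 hPa = 52000 Pa, q̄ = 0.0028 kg/kg → 0.0028 × 52000 / 9.8 = 14.86 mm
Layer 260–200 hPa: Δp = 60 hPa = 6000 Pa, q̄ = 0.0013 kg/kg → 0.0013 × 6000 / 9.8 = 0.80 mm
PW = 14.74 + 18.37 + 14.86 + 0.80 = 48.77 ≈ 48.8 mm.
Rainfall = ε × PW = 0.57 × 48.8 = 27.8 mm.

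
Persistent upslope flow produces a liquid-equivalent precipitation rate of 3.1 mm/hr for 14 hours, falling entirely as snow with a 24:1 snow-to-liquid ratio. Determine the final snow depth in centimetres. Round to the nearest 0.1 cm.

snow depth ≈ 104.2 cm

Liquid-equivalent depth = 3.1 × 14 = 43.4 mm.
Snow depth = 43.4 mm × 24 = 1041.6 mm = 104.2 cm.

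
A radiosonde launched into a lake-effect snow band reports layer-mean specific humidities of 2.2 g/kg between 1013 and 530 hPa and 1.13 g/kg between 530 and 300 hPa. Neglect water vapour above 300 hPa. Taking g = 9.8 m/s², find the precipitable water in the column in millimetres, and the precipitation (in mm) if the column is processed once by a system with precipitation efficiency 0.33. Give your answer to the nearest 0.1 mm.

Precipitable water is the column-integrated vapour mass per unit area: PW = (1/g) Σ q̄ Δp, with q in kg/kg and Δp in Pa (1 kg/m² of water = 1 mm).
Layer 1013–530 hPa: Δp = 483 hPa = 48300 Pa, q̄ = 0.0022 kg/kg → 0.0022 × 48300 / 9.8 = 10.84 mm
Layer 530–300 hPa: Δp = 230 hPa = 23000 Pa, q̄ = 0.00113 kg/kg → 0.00113 × 23000 / 9.8 = 2.65 mm
PW = 10.84 + 2.65 = 13.49 ≈ 13.5 mm.
Precipitation = ε × PW = 0.33 × 13.5 = 4.5 mm.

PW ≈ 13.5 mm; precipitation ≈ 4.5 mm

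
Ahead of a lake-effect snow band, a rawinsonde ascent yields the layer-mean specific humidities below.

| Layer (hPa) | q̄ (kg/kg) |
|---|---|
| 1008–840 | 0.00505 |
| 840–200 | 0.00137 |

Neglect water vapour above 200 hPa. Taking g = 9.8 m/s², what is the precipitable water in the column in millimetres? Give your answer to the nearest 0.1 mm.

PW ≈ 17.6 mm

Precipitable water is the column-integrated vapour mass per unit area: PW = (1/g) Σ q̄ Δp, with q in kg/kg and Δp in Pa (1 kg/m² of water = 1 mm).
Layer 1008–840 hPa: Δp = 168 hPa = 16800 Pa, q̄ = 0.00505 kg/kg → 0.00505 × 16800 / 9.8 = 8.66 mm
Layer 840–200 hPa: Δp = 640 hPa = 64000 Pa, q̄ = 0.00137 kg/kg → 0.00137 × 64000 / 9.8 = 8.95 mm
PW = 8.66 + 8.95 = 17.61 ≈ 17.6 mm.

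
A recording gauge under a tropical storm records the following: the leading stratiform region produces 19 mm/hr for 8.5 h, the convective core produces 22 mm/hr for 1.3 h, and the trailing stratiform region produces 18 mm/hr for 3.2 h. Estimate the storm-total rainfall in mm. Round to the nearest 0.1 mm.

Total = Σ Rᵢ Δtᵢ = 19 × 8.5 + 22 × 1.3 + 18 × 3.2
      = 161.5 + 28.6 + 57.6 = 247.7 mm.

total ≈ 247.7 mm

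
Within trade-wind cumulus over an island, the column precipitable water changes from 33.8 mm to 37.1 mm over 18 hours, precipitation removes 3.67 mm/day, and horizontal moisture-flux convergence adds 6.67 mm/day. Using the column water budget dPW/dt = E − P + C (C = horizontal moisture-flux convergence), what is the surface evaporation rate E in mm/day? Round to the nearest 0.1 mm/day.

E ≈ 1.4 mm/day

dPW/dt = (37.1 − 33.8) mm / (18/24 day) = +4.400 mm/day.
E = dPW/dt + P − C = (+4.400) + 3.67 − (6.67) = 1.4 mm/day.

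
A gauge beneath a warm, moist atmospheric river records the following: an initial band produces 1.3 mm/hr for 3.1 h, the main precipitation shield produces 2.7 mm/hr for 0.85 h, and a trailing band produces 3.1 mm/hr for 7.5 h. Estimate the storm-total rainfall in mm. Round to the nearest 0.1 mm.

total ≈ 29.6 mm

Total = Σ Rᵢ Δtᵢ = 1.3 × 3.1 + 2.7 × 0.85 + 3.1 × 7.5
      = 4.03 + 2.295 + 23.25 = 29.6 mm.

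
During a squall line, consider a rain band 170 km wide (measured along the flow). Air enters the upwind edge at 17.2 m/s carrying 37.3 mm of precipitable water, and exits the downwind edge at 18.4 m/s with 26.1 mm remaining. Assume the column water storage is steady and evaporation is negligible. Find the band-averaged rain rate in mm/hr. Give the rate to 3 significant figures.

Column moisture flux per unit crosswind length is F = V × PW.
Inflow: F_in = 17.2 × 37.3 = 641.56 mm·m/s
Outflow: F_out = 18.4 × 26.1 = 480.24 mm·m/s
Steady-state rate R = (F_in − F_out)/L = (641.56 − 480.24) / 170000 m = 9.489e-04 mm/s.
R = 9.489e-04 × 3600 = 3.42 mm/hr.

R ≈ 3.42 mm/hr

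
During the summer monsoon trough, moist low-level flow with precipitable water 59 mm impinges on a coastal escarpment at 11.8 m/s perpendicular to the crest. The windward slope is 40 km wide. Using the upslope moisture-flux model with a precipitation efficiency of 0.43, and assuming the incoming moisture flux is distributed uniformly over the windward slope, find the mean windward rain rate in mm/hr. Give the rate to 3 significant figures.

R ≈ 26.9 mm/hr

Incoming column moisture flux per unit ridge length: F = V × PW = 11.8 × 59 = 696.2 mm·m/s.
Spread over the 40 km slope with efficiency ε = 0.43: R = ε·F/W = 0.43 × 696.2 / 40000 m = 7.484e-03 mm/s.
R = 7.484e-03 × 3600 = 26.9 mm/hr.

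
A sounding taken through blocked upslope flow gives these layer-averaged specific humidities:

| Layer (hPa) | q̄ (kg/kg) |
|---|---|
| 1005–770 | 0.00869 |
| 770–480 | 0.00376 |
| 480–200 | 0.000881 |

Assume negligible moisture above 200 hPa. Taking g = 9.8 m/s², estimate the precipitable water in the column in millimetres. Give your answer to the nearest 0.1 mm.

PW ≈ 34.5 mm

Precipitable water is the column-integrated vapour mass per unit area: PW = (1/g) Σ q̄ Δp, with q in kg/kg and Δp in Pa (1 kg/m² of water = 1 mm).
Layer 1005–770 hPa: Δp = 235 hPa = 23500 Pa, q̄ = 0.00869 kg/kg → 0.00869 × 23500 / 9.8 = 20.84 mm
Layer 770–480 hPa: Δp = 290 hPa = 29000 Pa, q̄ = 0.00376 kg/kg → 0.00376 × 29000 / 9.8 = 11.13 mm
Layer 480–200 hPa: Δp = 280 hPa = 28000 Pa, q̄ = 0.000881 kg/kg → 0.000881 × 28000 / 9.8 = 2.52 mm
PW = 20.84 + 11.13 + 2.52 = 34.49 ≈ 34.5 mm.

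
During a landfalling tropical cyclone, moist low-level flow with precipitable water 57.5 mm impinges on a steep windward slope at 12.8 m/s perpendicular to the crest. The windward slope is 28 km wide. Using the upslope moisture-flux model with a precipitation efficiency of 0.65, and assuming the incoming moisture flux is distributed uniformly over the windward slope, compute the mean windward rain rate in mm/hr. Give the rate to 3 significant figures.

R ≈ 61.5 mm/hr

Incoming column moisture flux per unit ridge length: F = V × PW = 12.8 × 57.5 = 736 mm·m/s.
Spread over the 28 km slope with efficiency ε = 0.65: R = ε·F/W = 0.65 × 736 / 28000 m = 1.709e-02 mm/s.
R = 1.709e-02 × 3600 = 61.5 mm/hr.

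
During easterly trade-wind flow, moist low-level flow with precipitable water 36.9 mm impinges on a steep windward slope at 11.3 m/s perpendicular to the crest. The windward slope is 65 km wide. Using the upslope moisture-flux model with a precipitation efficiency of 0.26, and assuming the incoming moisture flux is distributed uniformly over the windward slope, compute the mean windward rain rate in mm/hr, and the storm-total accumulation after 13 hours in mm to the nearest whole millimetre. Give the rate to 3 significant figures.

R ≈ 6.00 mm/hr; total ≈ 78 mm

Incoming column moisture flux per unit ridge length: F = V × PW = 11.3 × 36.9 = 416.97 mm·m/s.
Spread over the 65 km slope with efficiency ε = 0.26: R = ε·F/W = 0.26 × 416.97 / 65000 m = 1.668e-03 mm/s.
R = 1.668e-03 × 3600 = 6.00 mm/hr.
Over 13 h: total = 6.00 × 13 = 78 mm.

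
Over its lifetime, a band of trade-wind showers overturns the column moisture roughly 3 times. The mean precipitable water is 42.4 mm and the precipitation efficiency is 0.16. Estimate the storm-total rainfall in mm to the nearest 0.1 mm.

Each cycle deposits ε × PW = 0.16 × 42.4 = 6.784 mm.
Over 3 cycles: 3 × 6.784 = 20.4 mm.

rainfall ≈ 20.4 mm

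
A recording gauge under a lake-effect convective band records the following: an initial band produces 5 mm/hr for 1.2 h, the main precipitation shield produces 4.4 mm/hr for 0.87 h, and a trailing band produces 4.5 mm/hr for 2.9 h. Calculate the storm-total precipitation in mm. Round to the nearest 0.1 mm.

total ≈ 22.9 mm

Total = Σ Rᵢ Δtᵢ = 5 × 1.2 + 4.4 × 0.87 + 4.5 × 2.9
      = 6 + 3.828 + 13.05 = 22.9 mm.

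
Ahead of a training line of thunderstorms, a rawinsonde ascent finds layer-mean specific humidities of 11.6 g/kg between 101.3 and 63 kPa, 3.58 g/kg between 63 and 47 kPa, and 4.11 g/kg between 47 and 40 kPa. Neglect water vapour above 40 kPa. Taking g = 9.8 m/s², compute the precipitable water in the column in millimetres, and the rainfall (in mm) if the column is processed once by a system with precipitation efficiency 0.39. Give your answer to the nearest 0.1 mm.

Precipitable water is the column-integrated vapour mass per unit area: PW = (1/g) Σ q̄ Δp, with q in kg/kg and Δp in Pa (1 kg/m² of water = 1 mm).
Layer 101.3–63 kPa: Δp = 383 hPa = 38300 Pa, q̄ = 0.0116 kg/kg → 0.0116 × 38300 / 9.8 = 45.33 mm
Layer 63–47 kPa: Δp = 160 hPa = 16000 Pa, q̄ = 0.00358 kg/kg → 0.00358 × 16000 / 9.8 = 5.84 mm
Layer 47–40 kPa: Δp = 70 hPa = 7000 Pa, q̄ = 0.00411 kg/kg → 0.00411 × 7000 / 9.8 = 2.94 mm
PW = 45.33 + 5.84 + 2.94 = 54.11 ≈ 54.1 mm.
Rainfall = ε × PW = 0.39 × 54.1 = 21.1 mm.

PW ≈ 54.1 mm; rainfall ≈ 21.1 mm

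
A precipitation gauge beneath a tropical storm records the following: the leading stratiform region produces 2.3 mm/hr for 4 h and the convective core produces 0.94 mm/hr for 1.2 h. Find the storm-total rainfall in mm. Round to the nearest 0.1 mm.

Total = Σ Rᵢ Δtᵢ = 2.3 × 4 + 0.94 × 1.2
      = 9.2 + 1.128 = 10.3 mm.

total ≈ 10.3 mm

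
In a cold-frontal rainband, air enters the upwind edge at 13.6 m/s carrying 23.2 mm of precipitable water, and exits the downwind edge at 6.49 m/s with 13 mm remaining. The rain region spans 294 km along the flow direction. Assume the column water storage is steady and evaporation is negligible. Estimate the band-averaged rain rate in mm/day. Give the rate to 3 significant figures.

Column moisture flux per unit crosswind length is F = V × PW.
Inflow: F_in = 13.6 × 23.2 = 315.52 mm·m/s
Outflow: F_out = 6.49 × 13 = 84.37 mm·m/s
Steady-state rate R = (F_in − F_out)/L = (315.52 − 84.37) / 294000 m = 7.862e-04 mm/s.
R = 7.862e-04 × 3600 × 24 = 67.9 mm/day.

R ≈ 67.9 mm/day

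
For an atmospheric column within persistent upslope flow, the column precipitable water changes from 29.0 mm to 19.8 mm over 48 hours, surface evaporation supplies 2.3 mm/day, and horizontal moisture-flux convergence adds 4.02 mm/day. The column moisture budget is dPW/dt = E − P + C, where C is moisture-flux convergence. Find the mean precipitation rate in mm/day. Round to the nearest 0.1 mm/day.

dPW/dt = (19.8 − 29.0) mm / (48/24 day) = -4.600 mm/day.
P = E + C − dPW/dt = 2.3 + (4.02) − (-4.600) = 10.9 mm/day.

P ≈ 10.9 mm/day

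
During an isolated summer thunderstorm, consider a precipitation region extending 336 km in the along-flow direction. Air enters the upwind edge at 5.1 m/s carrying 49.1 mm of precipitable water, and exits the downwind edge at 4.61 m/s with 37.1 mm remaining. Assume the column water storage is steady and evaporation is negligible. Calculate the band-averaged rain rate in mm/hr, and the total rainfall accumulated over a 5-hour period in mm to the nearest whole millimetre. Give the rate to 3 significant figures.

Column moisture flux per unit crosswind length is F = V × PW.
Inflow: F_in = 5.1 × 49.1 = 250.41 mm·m/s
Outflow: F_out = 4.61 × 37.1 = 171.031 mm·m/s
Steady-state rate R = (F_in − F_out)/L = (250.41 − 171.031) / 336000 m = 2.362e-04 mm/s.
R = 2.362e-04 × 3600 = 0.850 mm/hr.
Over 5 h: total = 0.850 × 5 = 4.25 ≈ 4 mm.

R ≈ 0.850 mm/hr; total ≈ 4 mm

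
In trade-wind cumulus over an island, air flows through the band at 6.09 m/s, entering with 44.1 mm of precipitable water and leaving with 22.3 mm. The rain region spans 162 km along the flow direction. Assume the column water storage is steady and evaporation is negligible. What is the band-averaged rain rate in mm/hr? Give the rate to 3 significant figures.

R ≈ 2.95 mm/hr

Column moisture flux per unit crosswind length is F = V × PW.
Inflow: F_in = 6.09 × 44.1 = 268.569 mm·m/s
Outflow: F_out = 6.09 × 22.3 = 135.807 mm·m/s
Steady-state rate R = (F_in − F_out)/L = (268.569 − 135.807) / 162000 m = 8.195e-04 mm/s.
R = 8.195e-04 × 3600 = 2.95 mm/hr.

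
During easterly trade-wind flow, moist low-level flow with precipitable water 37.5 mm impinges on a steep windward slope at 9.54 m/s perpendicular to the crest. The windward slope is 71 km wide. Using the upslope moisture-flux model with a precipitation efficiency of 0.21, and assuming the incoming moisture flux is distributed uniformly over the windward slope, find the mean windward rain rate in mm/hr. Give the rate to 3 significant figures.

Incoming column moisture flux per unit ridge length: F = V × PW = 9.54 × 37.5 = 357.75 mm·m/s.
Spread over the 71 km slope with efficiency ε = 0.21: R = ε·F/W = 0.21 × 357.75 / 71000 m = 1.058e-03 mm/s.
R = 1.058e-03 × 3600 = 3.81 mm/hr.

R ≈ 3.81 mm/hr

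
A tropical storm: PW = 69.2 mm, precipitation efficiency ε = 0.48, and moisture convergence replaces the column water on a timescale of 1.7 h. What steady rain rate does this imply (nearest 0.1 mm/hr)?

Each overturning extracts ε × PW = 0.48 × 69.2 = 33.216 mm.
Rate = ε·PW / τ = 33.216 / 1.7 h = 19.5 mm/hr.

R ≈ 19.5 mm/hr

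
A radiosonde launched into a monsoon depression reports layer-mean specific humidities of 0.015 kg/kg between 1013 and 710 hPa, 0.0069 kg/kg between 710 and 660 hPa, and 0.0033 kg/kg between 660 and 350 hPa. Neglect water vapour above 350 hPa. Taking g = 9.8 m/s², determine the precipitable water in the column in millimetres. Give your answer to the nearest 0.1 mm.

Precipitable water is the column-integrated vapour mass per unit area: PW = (1/g) Σ q̄ Δp, with q in kg/kg and Δp in Pa (1 kg/m² of water = 1 mm).
Layer 1013–710 hPa: Δp = 303 hPa = 30300 Pa, q̄ = 0.015 kg/kg → 0.015 × 30300 / 9.8 = 46.38 mm
Layer 710–660 hPa: Δp = 50 hPa = 5000 Pa, q̄ = 0.0069 kg/kg → 0.0069 × 5000 / 9.8 = 3.52 mm
Layer 660–350 hPa: Δp = 310 hPa = 31000 Pa, q̄ = 0.0033 kg/kg → 0.0033 × 31000 / 9.8 = 10.44 mm
PW = 46.38 + 3.52 + 10.44 = 60.34 ≈ 60.3 mm.

PW ≈ 60.3 mm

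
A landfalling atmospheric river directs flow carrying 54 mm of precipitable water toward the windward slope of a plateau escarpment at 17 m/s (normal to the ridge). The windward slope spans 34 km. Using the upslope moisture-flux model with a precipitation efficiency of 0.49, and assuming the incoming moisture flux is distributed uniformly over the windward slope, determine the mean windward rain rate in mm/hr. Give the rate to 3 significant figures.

R ≈ 47.6 mm/hr

Incoming column moisture flux per unit ridge length: F = V × PW = 17 × 54 = 918 mm·m/s.
Spread over the 34 km slope with efficiency ε = 0.49: R = ε·F/W = 0.49 × 918 / 34000 m = 1.323e-02 mm/s.
R = 1.323e-02 × 3600 = 47.6 mm/hr.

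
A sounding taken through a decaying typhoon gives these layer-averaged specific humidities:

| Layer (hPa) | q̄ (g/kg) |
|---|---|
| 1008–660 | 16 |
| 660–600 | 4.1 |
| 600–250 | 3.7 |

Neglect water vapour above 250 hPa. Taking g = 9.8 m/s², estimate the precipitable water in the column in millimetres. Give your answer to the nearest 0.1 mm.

Precipitable water is the column-integrated vapour mass per unit area: PW = (1/g) Σ q̄ Δp, with q in kg/kg and Δp in Pa (1 kg/m² of water = 1 mm).
Layer 1008–660 hPa: Δp = 348 hPa = 34800 Pa, q̄ = 0.016 kg/kg → 0.016 × 34800 / 9.8 = 56.82 mm
Layer 660–600 hPa: Δp = 60 hPa = 6000 Pa, q̄ = 0.0041 kg/kg → 0.0041 × 6000 / 9.8 = 2.51 mm
Layer 600–250 hPa: Δp = 350 hPa = 35000 Pa, q̄ = 0.0037 kg/kg → 0.0037 × 35000 / 9.8 = 13.21 mm
PW = 56.82 + 2.51 + 13.21 = 72.54 ≈ 72.5 mm.

PW ≈ 72.5 mm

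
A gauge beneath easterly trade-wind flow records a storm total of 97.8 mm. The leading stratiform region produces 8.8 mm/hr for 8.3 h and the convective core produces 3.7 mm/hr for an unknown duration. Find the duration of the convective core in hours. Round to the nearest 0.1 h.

Known phases: 8.8 × 8.3 = 73.04 mm.
Remaining depth = 97.8 − 73.04 = 24.76 mm.
Duration = 24.76 / 3.7 = 6.7 h.

duration ≈ 6.7 h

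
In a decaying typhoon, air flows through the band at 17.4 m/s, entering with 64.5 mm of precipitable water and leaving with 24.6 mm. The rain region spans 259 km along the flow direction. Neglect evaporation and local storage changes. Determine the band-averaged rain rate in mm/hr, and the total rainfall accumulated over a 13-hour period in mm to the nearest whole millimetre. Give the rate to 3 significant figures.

Column moisture flux per unit crosswind length is F = V × PW.
Inflow: F_in = 17.4 × 64.5 = 1122.3 mm·m/s
Outflow: F_out = 17.4 × 24.6 = 428.04 mm·m/s
Steady-state rate R = (F_in − F_out)/L = (1122.3 − 428.04) / 259000 m = 2.681e-03 mm/s.
R = 2.681e-03 × 3600 = 9.65 mm/hr.
Over 13 h: total = 9.65 × 13 = 125.45 ≈ 125 mm.

R ≈ 9.65 mm/hr; total ≈ 125 mm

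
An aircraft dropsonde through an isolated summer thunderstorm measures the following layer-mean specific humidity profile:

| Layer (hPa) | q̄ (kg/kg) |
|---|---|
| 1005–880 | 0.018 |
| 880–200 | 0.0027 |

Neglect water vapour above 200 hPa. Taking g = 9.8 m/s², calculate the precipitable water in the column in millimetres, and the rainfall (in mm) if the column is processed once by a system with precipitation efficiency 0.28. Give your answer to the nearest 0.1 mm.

PW ≈ 41.7 mm; rainfall ≈ 11.7 mm

Precipitable water is the column-integrated vapour mass per unit area: PW = (1/g) Σ q̄ Δp, with q in kg/kg and Δp in Pa (1 kg/m² of water = 1 mm).
Layer 1005–880 hPa: Δp = 125 hPa = 12500 Pa, q̄ = 0.018 kg/kg → 0.018 × 12500 / 9.8 = 22.96 mm
Layer 880–200 hPa: Δp = 680 hPa = 68000 Pa, q̄ = 0.0027 kg/kg → 0.0027 × 68000 / 9.8 = 18.73 mm
PW = 22.96 + 18.73 = 41.69 ≈ 41.7 mm.
Rainfall = ε × PW = 0.28 × 41.7 = 11.7 mm.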